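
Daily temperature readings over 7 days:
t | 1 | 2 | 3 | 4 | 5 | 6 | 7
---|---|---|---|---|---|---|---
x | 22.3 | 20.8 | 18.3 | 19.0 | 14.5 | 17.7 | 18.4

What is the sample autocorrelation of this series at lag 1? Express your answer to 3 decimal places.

Mean x̄ = (22.3 + 20.8 + 18.3 + 19.0 + 14.5 + 17.7 + 18.4)/7 = 18.7143
Deviations from mean: 3.5857, 2.0857, -0.4143, 0.2857, -4.2143, -1.0143, -0.3143
Σ(x_t−x̄)(x_{t+1}−x̄) = (7.4788) + (-0.8641) + (-0.1184) + (-1.2041) + (4.2745) + (0.3188) = 9.8855
Denominator Σ(x_t−x̄)² = 36.3486
r_1 = 9.8855 / 36.3486 = 0.272

0.272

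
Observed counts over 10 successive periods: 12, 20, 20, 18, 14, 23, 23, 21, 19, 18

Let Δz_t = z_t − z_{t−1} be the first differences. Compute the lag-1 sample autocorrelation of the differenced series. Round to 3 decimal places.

First differences Δz: 8, 0, -2, -4, 9, 0, -2, -2, -1
Mean of differences = 0.6667
Numerator Σ(Δz_t−Δz̄)(Δz_{t+1}−Δz̄) = -21.7778
Denominator Σ(Δz_t−Δz̄)² = 170.0000
r_1(Δz) = -21.7778 / 170.0000 = -0.128

-0.128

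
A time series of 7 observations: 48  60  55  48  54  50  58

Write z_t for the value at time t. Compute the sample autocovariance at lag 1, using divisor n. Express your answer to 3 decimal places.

-7.808

Mean z̄ = (48 + 60 + 55 + 48 + 54 + 50 + 58)/7 = 53.2857
Deviations: -5.2857, 6.7143, 1.7143, -5.2857, 0.7143, -3.2857, 4.7143
Σ_{t=1}^{6}(z_t−z̄)(z_{t+1}−z̄) = -54.6531
γ_1 = -54.6531 / 7 = -7.808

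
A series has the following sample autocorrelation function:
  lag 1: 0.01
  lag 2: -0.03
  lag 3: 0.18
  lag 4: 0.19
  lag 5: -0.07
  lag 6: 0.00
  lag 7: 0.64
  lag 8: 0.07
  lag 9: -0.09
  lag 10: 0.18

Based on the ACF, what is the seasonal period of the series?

7

The largest autocorrelation is r_7 = 0.64; the remaining lags stay at or below 0.19.
The dominant spike at lag 7 indicates a seasonal period of 7.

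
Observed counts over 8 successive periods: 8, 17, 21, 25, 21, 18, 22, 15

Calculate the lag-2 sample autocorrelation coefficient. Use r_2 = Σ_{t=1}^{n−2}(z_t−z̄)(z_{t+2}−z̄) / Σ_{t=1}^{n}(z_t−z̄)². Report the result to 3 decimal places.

Mean z̄ = (8 + 17 + 21 + 25 + 21 + 18 + 22 + 15)/8 = 18.3750
Deviations from mean: -10.3750, -1.3750, 2.6250, 6.6250, 2.6250, -0.3750, 3.6250, -3.3750
Σ(z_t−z̄)(z_{t+2}−z̄) = (-27.2344) + (-9.1094) + (6.8906) + (-2.4844) + (9.5156) + (1.2656) = -21.1563
Denominator Σ(z_t−z̄)² = 191.8750
r_2 = -21.1563 / 191.8750 = -0.110

-0.110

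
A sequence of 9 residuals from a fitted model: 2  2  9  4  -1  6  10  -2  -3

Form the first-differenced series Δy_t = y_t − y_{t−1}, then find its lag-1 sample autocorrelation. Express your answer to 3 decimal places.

First differences Δy: 0, 7, -5, -5, 7, 4, -12, -1
Mean of differences = -0.6250
Numerator Σ(Δy_t−Δȳ)(Δy_{t+1}−Δȳ) = -55.8906
Denominator Σ(Δy_t−Δȳ)² = 305.8750
r_1(Δy) = -55.8906 / 305.8750 = -0.183

-0.183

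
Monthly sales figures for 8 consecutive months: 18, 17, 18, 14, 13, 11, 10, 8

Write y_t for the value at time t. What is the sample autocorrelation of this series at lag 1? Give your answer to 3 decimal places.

0.613

Mean ȳ = (18 + 17 + 18 + 14 + 13 + 11 + 10 + 8)/8 = 13.6250
Deviations from mean: 4.3750, 3.3750, 4.3750, 0.3750, -0.6250, -2.6250, -3.6250, -5.6250
Σ(y_t−ȳ)(y_{t+1}−ȳ) = (14.7656) + (14.7656) + (1.6406) + (-0.2344) + (1.6406) + (9.5156) + (20.3906) = 62.4844
Denominator Σ(y_t−ȳ)² = 101.8750
r_1 = 62.4844 / 101.8750 = 0.613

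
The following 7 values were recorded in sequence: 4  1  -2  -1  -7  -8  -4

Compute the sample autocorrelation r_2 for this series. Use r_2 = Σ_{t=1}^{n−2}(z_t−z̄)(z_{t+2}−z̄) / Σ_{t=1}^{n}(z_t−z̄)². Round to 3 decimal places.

0.045

Mean z̄ = (4 + 1 − 2 − 1 − 7 − 8 − 4)/7 = -2.4286
Deviations from mean: 6.4286, 3.4286, 0.4286, 1.4286, -4.5714, -5.5714, -1.5714
Numerator Σ_{t=1}^{5}(z_t−z̄)(z_{t+2}−z̄) = 4.9184
Denominator Σ(z_t−z̄)² = 109.7143
r_2 = 4.9184 / 109.7143 = 0.045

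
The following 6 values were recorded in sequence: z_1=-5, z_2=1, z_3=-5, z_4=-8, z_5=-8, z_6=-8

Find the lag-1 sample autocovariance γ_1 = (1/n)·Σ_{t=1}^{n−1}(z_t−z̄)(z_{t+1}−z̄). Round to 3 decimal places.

2.958

Mean z̄ = (-5 + 1 − 5 − 8 − 8 − 8)/6 = -5.5000
Σ_{t=1}^{5}(z_t−z̄)(z_{t+1}−z̄) = 17.7500
γ_1 = 17.7500 / 6 = 2.958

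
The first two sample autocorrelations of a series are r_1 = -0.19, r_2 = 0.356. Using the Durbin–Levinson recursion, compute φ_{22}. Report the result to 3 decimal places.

0.332

φ_{22} = (r_2 − r_1²) / (1 − r_1²)
r_1² = (-0.19)² = 0.0361
Numerator = 0.356 − 0.0361 = 0.3199; denominator = 1 − 0.0361 = 0.9639
φ_{22} = 0.3199 / 0.9639 = 0.332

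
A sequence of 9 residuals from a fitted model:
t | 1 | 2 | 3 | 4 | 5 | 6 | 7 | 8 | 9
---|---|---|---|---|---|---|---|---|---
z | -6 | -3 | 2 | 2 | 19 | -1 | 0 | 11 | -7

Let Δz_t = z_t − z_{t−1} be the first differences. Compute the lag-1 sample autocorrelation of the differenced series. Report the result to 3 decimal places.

-0.454

First differences Δz: 3, 5, 0, 17, -20, 1, 11, -18
Mean of differences = -0.1250
Numerator Σ(Δz_t−Δz̄)(Δz_{t+1}−Δz̄) = -530.2656
Denominator Σ(Δz_t−Δz̄)² = 1168.8750
r_1(Δz) = -530.2656 / 1168.8750 = -0.454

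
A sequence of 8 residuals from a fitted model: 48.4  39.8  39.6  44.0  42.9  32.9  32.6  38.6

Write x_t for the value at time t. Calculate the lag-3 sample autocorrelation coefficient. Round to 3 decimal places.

0.016

Mean x̄ = (48.4 + 39.8 + 39.6 + 44.0 + 42.9 + 32.9 + 32.6 + 38.6)/8 = 39.8500
Σ(x_t−x̄)(x_{t+3}−x̄) = (35.4825) + (-0.1525) + (1.7375) + (-30.0875) + (-3.8125) = 3.1675
Denominator Σ(x_t−x̄)² = 202.1200
r_3 = 3.1675 / 202.1200 = 0.016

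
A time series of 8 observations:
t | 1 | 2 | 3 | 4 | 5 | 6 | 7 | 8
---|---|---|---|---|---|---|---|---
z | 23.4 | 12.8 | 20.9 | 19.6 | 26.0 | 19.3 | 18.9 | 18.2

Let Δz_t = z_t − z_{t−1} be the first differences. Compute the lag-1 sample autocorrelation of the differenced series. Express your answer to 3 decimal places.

-0.536

First differences Δz: -10.6, 8.1, -1.3, 6.4, -6.7, -0.4, -0.7
Mean of differences = -0.7429
Numerator Σ(Δz_t−Δz̄)(Δz_{t+1}−Δz̄) = -140.6504
Denominator Σ(Δz_t−Δz̄)² = 262.2971
r_1(Δz) = -140.6504 / 262.2971 = -0.536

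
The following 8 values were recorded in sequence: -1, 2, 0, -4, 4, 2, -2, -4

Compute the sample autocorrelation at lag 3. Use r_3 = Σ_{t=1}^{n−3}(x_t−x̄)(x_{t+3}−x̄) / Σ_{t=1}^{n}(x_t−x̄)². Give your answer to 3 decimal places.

0.060

Mean x̄ = (-1 + 2 + 0 − 4 + 4 + 2 − 2 − 4)/8 = -0.3750
Deviations from mean: -0.6250, 2.3750, 0.3750, -3.6250, 4.3750, 2.3750, -1.6250, -3.6250
Σ(x_t−x̄)(x_{t+3}−x̄) = (2.2656) + (10.3906) + (0.8906) + (5.8906) + (-15.8594) = 3.5781
Denominator Σ(x_t−x̄)² = 59.8750
r_3 = 3.5781 / 59.8750 = 0.060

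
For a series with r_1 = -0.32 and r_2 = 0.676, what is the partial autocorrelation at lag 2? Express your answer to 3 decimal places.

φ_{22} = (r_2 − r_1²) / (1 − r_1²)
r_1² = (-0.32)² = 0.1024
Numerator = 0.676 − 0.1024 = 0.5736; denominator = 1 − 0.1024 = 0.8976
φ_{22} = 0.5736 / 0.8976 = 0.639

0.639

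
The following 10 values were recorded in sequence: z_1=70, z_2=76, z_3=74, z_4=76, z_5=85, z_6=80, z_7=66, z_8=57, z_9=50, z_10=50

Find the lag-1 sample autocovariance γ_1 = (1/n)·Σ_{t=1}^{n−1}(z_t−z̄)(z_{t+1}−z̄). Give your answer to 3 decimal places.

96.384

Mean z̄ = (70 + 76 + 74 + 76 + 85 + 80 + 66 + 57 + 50 + 50)/10 = 68.4000
Σ_{t=1}^{9}(z_t−z̄)(z_{t+1}−z̄) = 963.8400
γ_1 = 963.8400 / 10 = 96.384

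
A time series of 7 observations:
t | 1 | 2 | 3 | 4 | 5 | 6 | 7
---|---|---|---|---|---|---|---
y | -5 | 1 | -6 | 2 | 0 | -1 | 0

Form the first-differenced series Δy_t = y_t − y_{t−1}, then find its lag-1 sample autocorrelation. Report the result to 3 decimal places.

-0.743

First differences Δy: 6, -7, 8, -2, -1, 1
Mean of differences = 0.8333
Numerator Σ(Δy_t−Δȳ)(Δy_{t+1}−Δȳ) = -112.0278
Denominator Σ(Δy_t−Δȳ)² = 150.8333
r_1(Δy) = -112.0278 / 150.8333 = -0.743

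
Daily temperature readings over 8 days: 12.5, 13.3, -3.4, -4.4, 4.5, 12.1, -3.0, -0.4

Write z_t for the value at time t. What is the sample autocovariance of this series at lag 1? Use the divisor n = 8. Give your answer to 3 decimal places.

5.730

Mean z̄ = (12.5 + 13.3 − 3.4 − 4.4 + 4.5 + 12.1 − 3.0 − 0.4)/8 = 3.9000
Σ_{t=1}^{7}(z_t−z̄)(z_{t+1}−z̄) = 45.8400
γ_1 = 45.8400 / 8 = 5.730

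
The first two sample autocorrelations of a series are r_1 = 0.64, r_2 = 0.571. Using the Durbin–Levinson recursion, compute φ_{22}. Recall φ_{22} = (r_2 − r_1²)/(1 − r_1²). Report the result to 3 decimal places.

0.273

φ_{22} = (r_2 − r_1²) / (1 − r_1²)
r_1² = (0.64)² = 0.4096
Numerator = 0.571 − 0.4096 = 0.1614; denominator = 1 − 0.4096 = 0.5904
φ_{22} = 0.1614 / 0.5904 = 0.273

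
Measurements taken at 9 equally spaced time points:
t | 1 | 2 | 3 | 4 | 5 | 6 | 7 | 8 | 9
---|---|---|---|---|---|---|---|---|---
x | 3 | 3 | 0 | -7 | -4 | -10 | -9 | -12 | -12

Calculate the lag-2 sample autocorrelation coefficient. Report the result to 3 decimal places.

Mean x̄ = (3 + 3 + 0 − 7 − 4 − 10 − 9 − 12 − 12)/9 = -5.3333
Σ(x_t−x̄)(x_{t+2}−x̄) = (44.4444) + (-13.8889) + (7.1111) + (7.7778) + (-4.8889) + (31.1111) + (24.4444) = 96.1111
Denominator Σ(x_t−x̄)² = 296.0000
r_2 = 96.1111 / 296.0000 = 0.325

0.325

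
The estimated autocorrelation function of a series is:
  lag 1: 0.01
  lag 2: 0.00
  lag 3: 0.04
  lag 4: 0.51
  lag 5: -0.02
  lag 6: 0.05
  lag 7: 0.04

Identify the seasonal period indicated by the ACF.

4

The largest autocorrelation is r_4 = 0.51; the remaining lags stay at or below 0.05.
The dominant spike at lag 4 indicates a seasonal period of 4.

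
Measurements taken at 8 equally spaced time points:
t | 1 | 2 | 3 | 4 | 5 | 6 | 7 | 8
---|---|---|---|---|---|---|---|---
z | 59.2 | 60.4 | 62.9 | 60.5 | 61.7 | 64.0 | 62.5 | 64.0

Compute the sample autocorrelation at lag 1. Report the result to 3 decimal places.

0.163

Mean z̄ = (59.2 + 60.4 + 62.9 + 60.5 + 61.7 + 64.0 + 62.5 + 64.0)/8 = 61.9000
Numerator Σ_{t=1}^{7}(z_t−z̄)(z_{t+1}−z̄) = 3.5300
Denominator Σ(z_t−z̄)² = 21.7200
r_1 = 3.5300 / 21.7200 = 0.163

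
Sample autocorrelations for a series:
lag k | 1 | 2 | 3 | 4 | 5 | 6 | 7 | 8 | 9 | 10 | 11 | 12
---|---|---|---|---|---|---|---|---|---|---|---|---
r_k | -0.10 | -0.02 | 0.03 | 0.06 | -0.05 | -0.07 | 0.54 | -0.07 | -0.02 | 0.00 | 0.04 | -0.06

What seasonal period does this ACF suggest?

The largest autocorrelation is r_7 = 0.54; the remaining lags stay at or below 0.06.
The dominant spike at lag 7 indicates a seasonal period of 7.

7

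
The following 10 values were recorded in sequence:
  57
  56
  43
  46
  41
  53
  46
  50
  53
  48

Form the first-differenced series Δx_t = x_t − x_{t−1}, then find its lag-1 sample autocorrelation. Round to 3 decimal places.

-0.502

First differences Δx: -1, -13, 3, -5, 12, -7, 4, 3, -5
Mean of differences = -1.0000
Numerator Σ(Δx_t−Δx̄)(Δx_{t+1}−Δx̄) = -220.0000
Denominator Σ(Δx_t−Δx̄)² = 438.0000
r_1(Δx) = -220.0000 / 438.0000 = -0.502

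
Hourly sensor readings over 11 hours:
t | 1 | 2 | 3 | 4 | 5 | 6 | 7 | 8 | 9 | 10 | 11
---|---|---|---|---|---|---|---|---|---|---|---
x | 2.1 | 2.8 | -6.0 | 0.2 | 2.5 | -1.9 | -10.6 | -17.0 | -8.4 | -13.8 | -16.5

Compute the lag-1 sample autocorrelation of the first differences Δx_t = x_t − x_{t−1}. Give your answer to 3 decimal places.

First differences Δx: 0.7, -8.8, 6.2, 2.3, -4.4, -8.7, -6.4, 8.6, -5.4, -2.7
Mean of differences = -1.8600
Numerator Σ(Δx_t−Δx̄)(Δx_{t+1}−Δx̄) = -83.8556
Denominator Σ(Δx_t−Δx̄)² = 333.4840
r_1(Δx) = -83.8556 / 333.4840 = -0.251

-0.251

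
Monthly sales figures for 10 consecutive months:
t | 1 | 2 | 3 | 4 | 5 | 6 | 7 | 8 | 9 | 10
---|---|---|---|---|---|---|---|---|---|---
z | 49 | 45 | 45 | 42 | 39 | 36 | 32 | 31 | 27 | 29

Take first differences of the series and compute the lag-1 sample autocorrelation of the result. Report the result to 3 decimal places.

-0.420

First differences Δz: -4, 0, -3, -3, -3, -4, -1, -4, 2
Mean of differences = -2.2222
Numerator Σ(Δz_t−Δz̄)(Δz_{t+1}−Δz̄) = -14.9383
Denominator Σ(Δz_t−Δz̄)² = 35.5556
r_1(Δz) = -14.9383 / 35.5556 = -0.420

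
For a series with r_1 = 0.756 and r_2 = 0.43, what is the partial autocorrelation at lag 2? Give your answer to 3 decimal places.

φ_{22} = (r_2 − r_1²) / (1 − r_1²)
r_1² = (0.756)² = 0.571536
Numerator = 0.43 − 0.5715 = -0.1415; denominator = 1 − 0.5715 = 0.4285
φ_{22} = -0.1415 / 0.4285 = -0.330

-0.330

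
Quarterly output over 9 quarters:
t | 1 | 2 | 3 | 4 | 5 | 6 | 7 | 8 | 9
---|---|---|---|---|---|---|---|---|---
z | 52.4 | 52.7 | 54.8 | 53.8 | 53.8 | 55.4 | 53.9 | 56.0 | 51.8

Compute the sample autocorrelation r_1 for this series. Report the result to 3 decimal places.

-0.241

Mean z̄ = (52.4 + 52.7 + 54.8 + 53.8 + 53.8 + 55.4 + 53.9 + 56.0 + 51.8)/9 = 53.8444
Numerator Σ_{t=1}^{8}(z_t−z̄)(z_{t+1}−z̄) = -3.7509
Denominator Σ(z_t−z̄)² = 15.5622
r_1 = -3.7509 / 15.5622 = -0.241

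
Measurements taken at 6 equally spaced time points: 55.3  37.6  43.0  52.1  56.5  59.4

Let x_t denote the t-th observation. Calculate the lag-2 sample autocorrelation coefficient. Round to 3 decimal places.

Mean x̄ = (55.3 + 37.6 + 43.0 + 52.1 + 56.5 + 59.4)/6 = 50.6500
Σ(x_t−x̄)(x_{t+2}−x̄) = (-35.5725) + (-18.9225) + (-44.7525) + (12.6875) = -86.5600
Denominator Σ(x_t−x̄)² = 363.3350
r_2 = -86.5600 / 363.3350 = -0.238

-0.238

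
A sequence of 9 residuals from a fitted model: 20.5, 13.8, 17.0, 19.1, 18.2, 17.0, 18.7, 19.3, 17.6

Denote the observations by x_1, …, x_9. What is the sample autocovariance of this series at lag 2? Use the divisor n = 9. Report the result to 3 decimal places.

Mean x̄ = (20.5 + 13.8 + 17.0 + 19.1 + 18.2 + 17.0 + 18.7 + 19.3 + 17.6)/9 = 17.9111
Σ_{t=1}^{7}(x_t−x̄)(x_{t+2}−x̄) = -9.8758
γ_2 = -9.8758 / 9 = -1.097

-1.097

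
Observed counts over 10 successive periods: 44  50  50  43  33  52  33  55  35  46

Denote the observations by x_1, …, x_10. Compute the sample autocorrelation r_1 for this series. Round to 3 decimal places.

-0.638

Mean x̄ = (44 + 50 + 50 + 43 + 33 + 52 + 33 + 55 + 35 + 46)/10 = 44.1000
Numerator Σ_{t=1}^{9}(x_t−x̄)(x_{t+1}−x̄) = -372.9100
Denominator Σ(x_t−x̄)² = 584.9000
r_1 = -372.9100 / 584.9000 = -0.638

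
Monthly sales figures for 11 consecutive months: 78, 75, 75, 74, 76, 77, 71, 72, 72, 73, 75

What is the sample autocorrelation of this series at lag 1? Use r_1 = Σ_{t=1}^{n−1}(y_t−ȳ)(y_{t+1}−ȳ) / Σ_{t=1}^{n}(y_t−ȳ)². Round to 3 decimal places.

Mean ȳ = (78 + 75 + 75 + 74 + 76 + 77 + 71 + 72 + 72 + 73 + 75)/11 = 74.3636
Numerator Σ_{t=1}^{10}(y_t−ȳ)(y_{t+1}−ȳ) = 13.2314
Denominator Σ(y_t−ȳ)² = 48.5455
r_1 = 13.2314 / 48.5455 = 0.273

0.273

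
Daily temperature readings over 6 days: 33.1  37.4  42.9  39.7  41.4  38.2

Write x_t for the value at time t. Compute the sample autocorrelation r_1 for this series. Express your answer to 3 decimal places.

0.115

Mean x̄ = (33.1 + 37.4 + 42.9 + 39.7 + 41.4 + 38.2)/6 = 38.7833
Σ(x_t−x̄)(x_{t+1}−x̄) = (7.8619) + (-5.6947) + (3.7736) + (2.3986) + (-1.5264) = 6.8131
Denominator Σ(x_t−x̄)² = 59.1883
r_1 = 6.8131 / 59.1883 = 0.115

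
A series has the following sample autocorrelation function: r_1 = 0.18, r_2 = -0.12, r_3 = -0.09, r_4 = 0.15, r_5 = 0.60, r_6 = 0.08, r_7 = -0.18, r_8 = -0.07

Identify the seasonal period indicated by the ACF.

5

The largest autocorrelation is r_5 = 0.60; the remaining lags stay at or below 0.18.
The dominant spike at lag 5 indicates a seasonal period of 5.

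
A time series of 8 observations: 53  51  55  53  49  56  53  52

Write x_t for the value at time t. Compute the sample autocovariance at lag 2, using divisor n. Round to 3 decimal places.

-1.359

Mean x̄ = (53 + 51 + 55 + 53 + 49 + 56 + 53 + 52)/8 = 52.7500
Σ_{t=1}^{6}(x_t−x̄)(x_{t+2}−x̄) = -10.8750
γ_2 = -10.8750 / 8 = -1.359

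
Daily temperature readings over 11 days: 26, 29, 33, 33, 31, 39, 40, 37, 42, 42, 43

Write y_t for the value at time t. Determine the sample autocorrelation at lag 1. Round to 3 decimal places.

Mean ȳ = (26 + 29 + 33 + 33 + 31 + 39 + 40 + 37 + 42 + 42 + 43)/11 = 35.9091
Numerator Σ_{t=1}^{10}(y_t−ȳ)(y_{t+1}−ȳ) = 200.1736
Denominator Σ(y_t−ȳ)² = 338.9091
r_1 = 200.1736 / 338.9091 = 0.591

0.591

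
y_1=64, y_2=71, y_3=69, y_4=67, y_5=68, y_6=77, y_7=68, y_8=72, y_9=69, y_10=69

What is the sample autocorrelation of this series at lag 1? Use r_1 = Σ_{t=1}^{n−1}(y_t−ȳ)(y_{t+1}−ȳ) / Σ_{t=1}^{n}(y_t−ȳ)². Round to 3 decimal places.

-0.289

Mean ȳ = (64 + 71 + 69 + 67 + 68 + 77 + 68 + 72 + 69 + 69)/10 = 69.4000
Numerator Σ_{t=1}^{9}(y_t−ȳ)(y_{t+1}−ȳ) = -30.7600
Denominator Σ(y_t−ȳ)² = 106.4000
r_1 = -30.7600 / 106.4000 = -0.289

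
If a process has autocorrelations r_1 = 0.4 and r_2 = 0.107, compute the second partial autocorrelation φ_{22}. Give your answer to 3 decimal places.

φ_{22} = (r_2 − r_1²) / (1 − r_1²)
r_1² = (0.4)² = 0.16
Numerator = 0.107 − 0.1600 = -0.0530; denominator = 1 − 0.1600 = 0.8400
φ_{22} = -0.0530 / 0.8400 = -0.063

-0.063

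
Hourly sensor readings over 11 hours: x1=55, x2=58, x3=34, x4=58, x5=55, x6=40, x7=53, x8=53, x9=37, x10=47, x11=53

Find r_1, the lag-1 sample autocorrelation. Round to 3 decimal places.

Mean x̄ = (55 + 58 + 34 + 58 + 55 + 40 + 53 + 53 + 37 + 47 + 53)/11 = 49.3636
Numerator Σ_{t=1}^{10}(x_t−x̄)(x_{t+1}−x̄) = -265.9504
Denominator Σ(x_t−x̄)² = 734.5455
r_1 = -265.9504 / 734.5455 = -0.362

-0.362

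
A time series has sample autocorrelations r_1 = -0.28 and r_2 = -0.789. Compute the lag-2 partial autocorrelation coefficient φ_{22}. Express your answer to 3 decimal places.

φ_{22} = (r_2 − r_1²) / (1 − r_1²)
r_1² = (-0.28)² = 0.0784
Numerator = -0.789 − 0.0784 = -0.8674; denominator = 1 − 0.0784 = 0.9216
φ_{22} = -0.8674 / 0.9216 = -0.941

-0.941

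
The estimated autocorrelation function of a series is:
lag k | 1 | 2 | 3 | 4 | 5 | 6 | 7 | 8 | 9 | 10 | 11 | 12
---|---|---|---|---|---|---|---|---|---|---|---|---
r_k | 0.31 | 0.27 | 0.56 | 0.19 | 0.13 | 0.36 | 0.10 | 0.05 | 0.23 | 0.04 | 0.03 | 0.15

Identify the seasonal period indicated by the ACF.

3

The largest autocorrelation is r_3 = 0.56, with a weaker echo at lag 6 (0.36); the remaining lags stay at or below 0.31. The elevated value at lag 1 (0.31), dropping to 0.27 at lag 2, reflects decaying short-term dependence rather than seasonality.
The dominant spike at lag 3 indicates a seasonal period of 3.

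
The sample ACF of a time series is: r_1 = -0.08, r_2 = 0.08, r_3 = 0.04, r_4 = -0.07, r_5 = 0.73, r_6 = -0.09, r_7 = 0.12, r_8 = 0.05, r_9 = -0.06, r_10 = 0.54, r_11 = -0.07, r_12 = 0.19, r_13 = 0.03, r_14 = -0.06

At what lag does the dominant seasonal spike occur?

The largest autocorrelation is r_5 = 0.73, with a weaker echo at lag 10 (0.54); the remaining lags stay at or below 0.19.
The dominant spike at lag 5 indicates a seasonal period of 5.

5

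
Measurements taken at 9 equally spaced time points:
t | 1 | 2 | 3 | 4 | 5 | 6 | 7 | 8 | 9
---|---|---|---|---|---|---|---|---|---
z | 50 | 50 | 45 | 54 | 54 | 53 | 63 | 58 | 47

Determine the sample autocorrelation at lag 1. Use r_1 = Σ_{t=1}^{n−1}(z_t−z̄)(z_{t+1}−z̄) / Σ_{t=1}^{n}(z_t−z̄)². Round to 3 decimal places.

0.196

Mean z̄ = (50 + 50 + 45 + 54 + 54 + 53 + 63 + 58 + 47)/9 = 52.6667
Numerator Σ_{t=1}^{8}(z_t−z̄)(z_{t+1}−z̄) = 47.8889
Denominator Σ(z_t−z̄)² = 244.0000
r_1 = 47.8889 / 244.0000 = 0.196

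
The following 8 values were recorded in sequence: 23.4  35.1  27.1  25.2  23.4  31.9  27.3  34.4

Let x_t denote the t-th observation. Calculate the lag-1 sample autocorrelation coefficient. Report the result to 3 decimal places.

-0.320

Mean x̄ = (23.4 + 35.1 + 27.1 + 25.2 + 23.4 + 31.9 + 27.3 + 34.4)/8 = 28.4750
Numerator Σ_{t=1}^{7}(x_t−x̄)(x_{t+1}−x̄) = -49.9756
Denominator Σ(x_t−x̄)² = 156.2350
r_1 = -49.9756 / 156.2350 = -0.320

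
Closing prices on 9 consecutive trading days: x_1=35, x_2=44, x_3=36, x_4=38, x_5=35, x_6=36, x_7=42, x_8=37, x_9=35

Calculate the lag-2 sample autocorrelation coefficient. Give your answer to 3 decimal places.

Mean x̄ = (35 + 44 + 36 + 38 + 35 + 36 + 42 + 37 + 35)/9 = 37.5556
Numerator Σ_{t=1}^{7}(x_t−x̄)(x_{t+2}−x̄) = -11.7284
Denominator Σ(x_t−x̄)² = 86.2222
r_2 = -11.7284 / 86.2222 = -0.136

-0.136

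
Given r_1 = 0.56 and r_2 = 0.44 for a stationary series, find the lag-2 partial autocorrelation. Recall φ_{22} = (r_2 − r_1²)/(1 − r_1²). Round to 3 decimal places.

0.184

φ_{22} = (r_2 − r_1²) / (1 − r_1²)
r_1² = (0.56)² = 0.3136
Numerator = 0.44 − 0.3136 = 0.1264; denominator = 1 − 0.3136 = 0.6864
φ_{22} = 0.1264 / 0.6864 = 0.184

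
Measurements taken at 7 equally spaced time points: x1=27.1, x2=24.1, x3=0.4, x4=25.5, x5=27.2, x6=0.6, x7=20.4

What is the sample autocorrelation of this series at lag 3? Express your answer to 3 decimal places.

Mean x̄ = (27.1 + 24.1 + 0.4 + 25.5 + 27.2 + 0.6 + 20.4)/7 = 17.9000
Deviations from mean: 9.2000, 6.2000, -17.5000, 7.6000, 9.3000, -17.3000, 2.5000
Σ(x_t−x̄)(x_{t+3}−x̄) = (69.9200) + (57.6600) + (302.7500) + (19.0000) = 449.3300
Denominator Σ(x_t−x̄)² = 879.1200
r_3 = 449.3300 / 879.1200 = 0.511

0.511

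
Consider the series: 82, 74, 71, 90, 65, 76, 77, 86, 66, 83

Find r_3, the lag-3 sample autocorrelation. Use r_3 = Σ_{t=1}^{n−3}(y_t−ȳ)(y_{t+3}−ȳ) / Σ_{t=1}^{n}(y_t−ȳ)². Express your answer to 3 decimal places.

0.016

Mean ȳ = (82 + 74 + 71 + 90 + 65 + 76 + 77 + 86 + 66 + 83)/10 = 77.0000
Numerator Σ_{t=1}^{7}(y_t−ȳ)(y_{t+3}−ȳ) = 10.0000
Denominator Σ(y_t−ȳ)² = 622.0000
r_3 = 10.0000 / 622.0000 = 0.016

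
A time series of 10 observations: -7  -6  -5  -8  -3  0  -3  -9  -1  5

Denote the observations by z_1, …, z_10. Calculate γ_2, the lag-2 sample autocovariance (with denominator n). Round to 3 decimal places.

-6.598

Mean z̄ = (-7 − 6 − 5 − 8 − 3 + 0 − 3 − 9 − 1 + 5)/10 = -3.7000
Σ_{t=1}^{8}(z_t−z̄)(z_{t+2}−z̄) = -65.9800
γ_2 = -65.9800 / 10 = -6.598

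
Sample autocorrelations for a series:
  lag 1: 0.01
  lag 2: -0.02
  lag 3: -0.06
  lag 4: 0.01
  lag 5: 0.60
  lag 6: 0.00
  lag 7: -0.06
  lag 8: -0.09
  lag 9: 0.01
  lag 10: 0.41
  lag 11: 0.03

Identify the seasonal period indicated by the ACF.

The largest autocorrelation is r_5 = 0.60, with a weaker echo at lag 10 (0.41); the remaining lags stay at or below 0.03.
The dominant spike at lag 5 indicates a seasonal period of 5.

5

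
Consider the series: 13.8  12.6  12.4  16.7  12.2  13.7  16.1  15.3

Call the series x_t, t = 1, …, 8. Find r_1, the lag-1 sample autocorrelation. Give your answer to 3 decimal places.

-0.189

Mean x̄ = (13.8 + 12.6 + 12.4 + 16.7 + 12.2 + 13.7 + 16.1 + 15.3)/8 = 14.1000
Σ(x_t−x̄)(x_{t+1}−x̄) = (0.4500) + (2.5500) + (-4.4200) + (-4.9400) + (0.7600) + (-0.8000) + (2.4000) = -4.0000
Denominator Σ(x_t−x̄)² = 21.2000
r_1 = -4.0000 / 21.2000 = -0.189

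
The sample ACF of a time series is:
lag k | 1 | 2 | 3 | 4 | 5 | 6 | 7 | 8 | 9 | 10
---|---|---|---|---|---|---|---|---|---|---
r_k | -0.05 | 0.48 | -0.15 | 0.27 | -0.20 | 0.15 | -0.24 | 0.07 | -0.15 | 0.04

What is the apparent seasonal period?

The largest autocorrelation is r_2 = 0.48, with weaker echoes at lags 4 (0.27) and 6 (0.15); the remaining lags stay at or below 0.07.
The dominant spike at lag 2 indicates a seasonal period of 2.

2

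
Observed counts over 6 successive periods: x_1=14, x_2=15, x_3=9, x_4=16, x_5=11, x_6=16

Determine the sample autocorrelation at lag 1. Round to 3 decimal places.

-0.717

Mean x̄ = (14 + 15 + 9 + 16 + 11 + 16)/6 = 13.5000
Deviations from mean: 0.5000, 1.5000, -4.5000, 2.5000, -2.5000, 2.5000
Σ(x_t−x̄)(x_{t+1}−x̄) = (0.7500) + (-6.7500) + (-11.2500) + (-6.2500) + (-6.2500) = -29.7500
Denominator Σ(x_t−x̄)² = 41.5000
r_1 = -29.7500 / 41.5000 = -0.717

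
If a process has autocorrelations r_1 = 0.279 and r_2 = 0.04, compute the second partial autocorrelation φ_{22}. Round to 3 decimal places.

-0.041

φ_{22} = (r_2 − r_1²) / (1 − r_1²)
r_1² = (0.279)² = 0.077841
Numerator = 0.04 − 0.0778 = -0.0378; denominator = 1 − 0.0778 = 0.9222
φ_{22} = -0.0378 / 0.9222 = -0.041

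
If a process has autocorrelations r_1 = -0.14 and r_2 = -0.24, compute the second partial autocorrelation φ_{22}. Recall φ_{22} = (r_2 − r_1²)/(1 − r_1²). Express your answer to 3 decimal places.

-0.265

φ_{22} = (r_2 − r_1²) / (1 − r_1²)
r_1² = (-0.14)² = 0.0196
Numerator = -0.24 − 0.0196 = -0.2596; denominator = 1 − 0.0196 = 0.9804
φ_{22} = -0.2596 / 0.9804 = -0.265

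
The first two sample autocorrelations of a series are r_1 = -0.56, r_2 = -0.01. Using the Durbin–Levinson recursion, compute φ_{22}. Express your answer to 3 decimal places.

-0.471

φ_{22} = (r_2 − r_1²) / (1 − r_1²)
r_1² = (-0.56)² = 0.3136
Numerator = -0.01 − 0.3136 = -0.3236; denominator = 1 − 0.3136 = 0.6864
φ_{22} = -0.3236 / 0.6864 = -0.471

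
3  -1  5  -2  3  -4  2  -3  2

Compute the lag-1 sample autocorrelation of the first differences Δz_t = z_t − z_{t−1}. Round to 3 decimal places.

-0.894

First differences Δz: -4, 6, -7, 5, -7, 6, -5, 5
Mean of differences = -0.1250
Numerator Σ(Δz_t−Δz̄)(Δz_{t+1}−Δz̄) = -233.2656
Denominator Σ(Δz_t−Δz̄)² = 260.8750
r_1(Δz) = -233.2656 / 260.8750 = -0.894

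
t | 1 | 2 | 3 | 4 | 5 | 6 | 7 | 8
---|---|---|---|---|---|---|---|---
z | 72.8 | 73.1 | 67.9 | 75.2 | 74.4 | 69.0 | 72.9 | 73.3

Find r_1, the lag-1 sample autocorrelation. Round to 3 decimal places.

-0.399

Mean z̄ = (72.8 + 73.1 + 67.9 + 75.2 + 74.4 + 69.0 + 72.9 + 73.3)/8 = 72.3250
Deviations from mean: 0.4750, 0.7750, -4.4250, 2.8750, 2.0750, -3.3250, 0.5750, 0.9750
Numerator Σ_{t=1}^{7}(z_t−z̄)(z_{t+1}−z̄) = -18.0681
Denominator Σ(z_t−z̄)² = 45.3150
r_1 = -18.0681 / 45.3150 = -0.399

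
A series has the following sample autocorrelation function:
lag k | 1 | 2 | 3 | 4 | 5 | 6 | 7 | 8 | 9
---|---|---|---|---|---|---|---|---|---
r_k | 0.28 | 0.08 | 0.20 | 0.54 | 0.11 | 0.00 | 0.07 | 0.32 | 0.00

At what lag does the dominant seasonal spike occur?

The largest autocorrelation is r_4 = 0.54, with a weaker echo at lag 8 (0.32); the remaining lags stay at or below 0.28. The elevated value at lag 1 (0.28), dropping to 0.08 at lag 2, reflects decaying short-term dependence rather than seasonality.
The dominant spike at lag 4 indicates a seasonal period of 4.

4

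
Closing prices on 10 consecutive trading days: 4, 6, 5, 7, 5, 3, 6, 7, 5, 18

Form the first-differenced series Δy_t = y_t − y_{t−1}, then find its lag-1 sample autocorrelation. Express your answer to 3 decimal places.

First differences Δy: 2, -1, 2, -2, -2, 3, 1, -2, 13
Mean of differences = 1.5556
Numerator Σ(Δy_t−Δȳ)(Δy_{t+1}−Δȳ) = -35.8642
Denominator Σ(Δy_t−Δȳ)² = 178.2222
r_1(Δy) = -35.8642 / 178.2222 = -0.201

-0.201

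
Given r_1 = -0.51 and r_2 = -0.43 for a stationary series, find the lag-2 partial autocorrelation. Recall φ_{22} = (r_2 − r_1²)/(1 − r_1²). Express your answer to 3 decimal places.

φ_{22} = (r_2 − r_1²) / (1 − r_1²)
r_1² = (-0.51)² = 0.2601
Numerator = -0.43 − 0.2601 = -0.6901; denominator = 1 − 0.2601 = 0.7399
φ_{22} = -0.6901 / 0.7399 = -0.933

-0.933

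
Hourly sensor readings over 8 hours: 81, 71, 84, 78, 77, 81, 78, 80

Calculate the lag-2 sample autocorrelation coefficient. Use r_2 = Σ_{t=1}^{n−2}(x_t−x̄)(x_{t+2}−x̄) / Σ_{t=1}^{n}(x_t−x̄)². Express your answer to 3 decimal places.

Mean x̄ = (81 + 71 + 84 + 78 + 77 + 81 + 78 + 80)/8 = 78.7500
Deviations from mean: 2.2500, -7.7500, 5.2500, -0.7500, -1.7500, 2.2500, -0.7500, 1.2500
Σ(x_t−x̄)(x_{t+2}−x̄) = (11.8125) + (5.8125) + (-9.1875) + (-1.6875) + (1.3125) + (2.8125) = 10.8750
Denominator Σ(x_t−x̄)² = 103.5000
r_2 = 10.8750 / 103.5000 = 0.105

0.105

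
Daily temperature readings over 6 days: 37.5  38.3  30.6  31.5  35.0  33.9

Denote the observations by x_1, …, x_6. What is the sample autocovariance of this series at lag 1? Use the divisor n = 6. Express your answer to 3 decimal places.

1.065

Mean x̄ = (37.5 + 38.3 + 30.6 + 31.5 + 35.0 + 33.9)/6 = 34.4667
Deviations: 3.0333, 3.8333, -3.8667, -2.9667, 0.5333, -0.5667
Σ_{t=1}^{5}(x_t−x̄)(x_{t+1}−x̄) = 6.3922
γ_1 = 6.3922 / 6 = 1.065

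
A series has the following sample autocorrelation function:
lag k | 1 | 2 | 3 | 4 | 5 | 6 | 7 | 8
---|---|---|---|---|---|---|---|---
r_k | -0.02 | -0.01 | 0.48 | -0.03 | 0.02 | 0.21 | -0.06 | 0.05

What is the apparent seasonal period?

The largest autocorrelation is r_3 = 0.48, with a weaker echo at lag 6 (0.21); the remaining lags stay at or below 0.05.
The dominant spike at lag 3 indicates a seasonal period of 3.

3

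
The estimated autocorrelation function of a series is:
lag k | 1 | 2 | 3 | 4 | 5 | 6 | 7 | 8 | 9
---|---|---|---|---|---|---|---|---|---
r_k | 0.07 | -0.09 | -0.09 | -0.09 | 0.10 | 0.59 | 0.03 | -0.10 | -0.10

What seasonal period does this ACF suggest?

The largest autocorrelation is r_6 = 0.59; the remaining lags stay at or below 0.10.
The dominant spike at lag 6 indicates a seasonal period of 6.

6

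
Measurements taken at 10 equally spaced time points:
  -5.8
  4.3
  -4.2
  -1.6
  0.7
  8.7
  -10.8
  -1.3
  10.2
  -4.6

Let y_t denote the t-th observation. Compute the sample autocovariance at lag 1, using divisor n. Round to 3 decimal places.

Mean ȳ = (-5.8 + 4.3 − 4.2 − 1.6 + 0.7 + 8.7 − 10.8 − 1.3 + 10.2 − 4.6)/10 = -0.4400
Σ_{t=1}^{9}(y_t−ȳ)(y_{t+1}−ȳ) = -168.9636
γ_1 = -168.9636 / 10 = -16.896

-16.896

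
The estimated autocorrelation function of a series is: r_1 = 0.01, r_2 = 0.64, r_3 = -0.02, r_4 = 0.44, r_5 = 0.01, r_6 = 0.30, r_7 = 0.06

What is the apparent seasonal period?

The largest autocorrelation is r_2 = 0.64, with weaker echoes at lags 4 (0.44) and 6 (0.30); the remaining lags stay at or below 0.06.
The dominant spike at lag 2 indicates a seasonal period of 2.

2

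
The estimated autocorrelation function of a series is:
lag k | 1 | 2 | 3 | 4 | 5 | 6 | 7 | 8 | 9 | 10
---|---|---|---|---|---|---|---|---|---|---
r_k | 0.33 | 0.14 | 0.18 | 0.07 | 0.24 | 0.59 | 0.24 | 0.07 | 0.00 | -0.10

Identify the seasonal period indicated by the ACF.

The largest autocorrelation is r_6 = 0.59; the remaining lags stay at or below 0.33. The elevated value at lag 1 (0.33), dropping to 0.14 at lag 2, reflects decaying short-term dependence rather than seasonality.
The dominant spike at lag 6 indicates a seasonal period of 6.

6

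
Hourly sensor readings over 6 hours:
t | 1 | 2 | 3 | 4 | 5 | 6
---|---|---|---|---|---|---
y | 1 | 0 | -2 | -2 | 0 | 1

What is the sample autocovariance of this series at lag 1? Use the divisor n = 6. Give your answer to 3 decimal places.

0.426

Mean ȳ = (1 + 0 − 2 − 2 + 0 + 1)/6 = -0.3333
Deviations: 1.3333, 0.3333, -1.6667, -1.6667, 0.3333, 1.3333
Σ_{t=1}^{5}(y_t−ȳ)(y_{t+1}−ȳ) = 2.5556
γ_1 = 2.5556 / 6 = 0.426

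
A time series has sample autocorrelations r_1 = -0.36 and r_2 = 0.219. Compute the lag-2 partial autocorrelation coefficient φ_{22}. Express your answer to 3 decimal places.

0.103

φ_{22} = (r_2 − r_1²) / (1 − r_1²)
r_1² = (-0.36)² = 0.1296
Numerator = 0.219 − 0.1296 = 0.0894; denominator = 1 − 0.1296 = 0.8704
φ_{22} = 0.0894 / 0.8704 = 0.103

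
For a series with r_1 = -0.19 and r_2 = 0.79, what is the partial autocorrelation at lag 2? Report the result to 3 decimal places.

0.782

φ_{22} = (r_2 − r_1²) / (1 − r_1²)
r_1² = (-0.19)² = 0.0361
Numerator = 0.79 − 0.0361 = 0.7539; denominator = 1 − 0.0361 = 0.9639
φ_{22} = 0.7539 / 0.9639 = 0.782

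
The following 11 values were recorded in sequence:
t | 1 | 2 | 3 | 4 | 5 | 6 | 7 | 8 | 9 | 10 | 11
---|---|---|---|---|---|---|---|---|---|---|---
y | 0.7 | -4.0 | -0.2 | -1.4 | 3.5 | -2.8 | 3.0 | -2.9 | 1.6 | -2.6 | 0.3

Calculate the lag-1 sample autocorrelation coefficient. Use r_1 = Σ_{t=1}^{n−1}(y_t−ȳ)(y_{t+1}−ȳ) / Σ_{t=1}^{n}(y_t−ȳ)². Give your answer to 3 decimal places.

-0.724

Mean ȳ = (0.7 − 4.0 − 0.2 − 1.4 + 3.5 − 2.8 + 3.0 − 2.9 + 1.6 − 2.6 + 0.3)/11 = -0.4364
Numerator Σ_{t=1}^{10}(y_t−ȳ)(y_{t+1}−ȳ) = -45.8213
Denominator Σ(y_t−ȳ)² = 63.3055
r_1 = -45.8213 / 63.3055 = -0.724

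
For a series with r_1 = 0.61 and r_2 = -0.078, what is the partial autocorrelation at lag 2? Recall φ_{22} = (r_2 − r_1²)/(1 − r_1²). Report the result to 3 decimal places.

φ_{22} = (r_2 − r_1²) / (1 − r_1²)
r_1² = (0.61)² = 0.3721
Numerator = -0.078 − 0.3721 = -0.4501; denominator = 1 − 0.3721 = 0.6279
φ_{22} = -0.4501 / 0.6279 = -0.717

-0.717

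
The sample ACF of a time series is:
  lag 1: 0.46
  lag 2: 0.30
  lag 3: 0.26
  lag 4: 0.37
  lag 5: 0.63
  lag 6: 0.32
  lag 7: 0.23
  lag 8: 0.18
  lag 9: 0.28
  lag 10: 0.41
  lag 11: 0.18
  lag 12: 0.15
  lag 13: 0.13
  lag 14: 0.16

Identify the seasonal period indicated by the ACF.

5

The largest autocorrelation is r_5 = 0.63; the remaining lags stay at or below 0.46. The elevated value at lag 1 (0.46), dropping to 0.30 at lag 2, reflects decaying short-term dependence rather than seasonality.
The dominant spike at lag 5 indicates a seasonal period of 5.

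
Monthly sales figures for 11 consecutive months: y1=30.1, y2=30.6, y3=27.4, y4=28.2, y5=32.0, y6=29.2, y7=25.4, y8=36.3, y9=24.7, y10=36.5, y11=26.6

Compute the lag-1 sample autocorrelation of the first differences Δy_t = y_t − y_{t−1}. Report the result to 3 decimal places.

First differences Δy: 0.5, -3.2, 0.8, 3.8, -2.8, -3.8, 10.9, -11.6, 11.8, -9.9
Mean of differences = -0.3500
Numerator Σ(Δy_t−Δȳ)(Δy_{t+1}−Δȳ) = -420.7375
Denominator Σ(Δy_t−Δȳ)² = 537.2450
r_1(Δy) = -420.7375 / 537.2450 = -0.783

-0.783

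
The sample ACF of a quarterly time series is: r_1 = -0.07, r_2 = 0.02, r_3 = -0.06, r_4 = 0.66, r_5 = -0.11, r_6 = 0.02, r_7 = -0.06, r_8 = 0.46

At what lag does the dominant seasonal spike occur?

The largest autocorrelation is r_4 = 0.66, with a weaker echo at lag 8 (0.46); the remaining lags stay at or below 0.02.
The dominant spike at lag 4 indicates a seasonal period of 4.

4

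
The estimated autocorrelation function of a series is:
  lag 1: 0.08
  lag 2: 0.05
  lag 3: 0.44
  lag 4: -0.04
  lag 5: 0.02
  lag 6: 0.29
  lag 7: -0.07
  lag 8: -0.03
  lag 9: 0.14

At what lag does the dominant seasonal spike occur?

3

The largest autocorrelation is r_3 = 0.44, with a weaker echo at lag 6 (0.29); the remaining lags stay at or below 0.14.
The dominant spike at lag 3 indicates a seasonal period of 3.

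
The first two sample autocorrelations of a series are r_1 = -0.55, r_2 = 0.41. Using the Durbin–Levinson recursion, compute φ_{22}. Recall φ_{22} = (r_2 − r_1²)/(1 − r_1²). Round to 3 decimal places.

0.154

φ_{22} = (r_2 − r_1²) / (1 − r_1²)
r_1² = (-0.55)² = 0.3025
Numerator = 0.41 − 0.3025 = 0.1075; denominator = 1 − 0.3025 = 0.6975
φ_{22} = 0.1075 / 0.6975 = 0.154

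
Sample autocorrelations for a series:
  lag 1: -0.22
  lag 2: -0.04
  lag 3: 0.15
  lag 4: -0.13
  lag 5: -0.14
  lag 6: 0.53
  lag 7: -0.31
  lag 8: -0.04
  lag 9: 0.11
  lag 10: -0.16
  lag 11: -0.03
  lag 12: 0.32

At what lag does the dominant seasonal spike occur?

The largest autocorrelation is r_6 = 0.53, with a weaker echo at lag 12 (0.32); the remaining lags stay at or below 0.15.
The dominant spike at lag 6 indicates a seasonal period of 6.

6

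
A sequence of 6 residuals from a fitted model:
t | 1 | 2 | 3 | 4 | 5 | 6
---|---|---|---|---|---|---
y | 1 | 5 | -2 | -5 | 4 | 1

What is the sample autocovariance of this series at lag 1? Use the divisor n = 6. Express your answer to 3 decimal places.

Mean ȳ = (1 + 5 − 2 − 5 + 4 + 1)/6 = 0.6667
Σ_{t=1}^{5}(y_t−ȳ)(y_{t+1}−ȳ) = -12.7778
γ_1 = -12.7778 / 6 = -2.130

-2.130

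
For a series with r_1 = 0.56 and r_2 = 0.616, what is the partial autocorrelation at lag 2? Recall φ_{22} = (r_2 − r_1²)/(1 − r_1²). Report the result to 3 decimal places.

φ_{22} = (r_2 − r_1²) / (1 − r_1²)
r_1² = (0.56)² = 0.3136
Numerator = 0.616 − 0.3136 = 0.3024; denominator = 1 − 0.3136 = 0.6864
φ_{22} = 0.3024 / 0.6864 = 0.441

0.441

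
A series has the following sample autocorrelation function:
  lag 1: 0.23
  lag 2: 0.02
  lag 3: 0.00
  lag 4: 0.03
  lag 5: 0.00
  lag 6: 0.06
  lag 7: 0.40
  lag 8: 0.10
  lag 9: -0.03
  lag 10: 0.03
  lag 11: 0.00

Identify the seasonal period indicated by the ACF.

7

The largest autocorrelation is r_7 = 0.40; the remaining lags stay at or below 0.23. The elevated value at lag 1 (0.23), dropping to 0.02 at lag 2, reflects decaying short-term dependence rather than seasonality.
The dominant spike at lag 7 indicates a seasonal period of 7.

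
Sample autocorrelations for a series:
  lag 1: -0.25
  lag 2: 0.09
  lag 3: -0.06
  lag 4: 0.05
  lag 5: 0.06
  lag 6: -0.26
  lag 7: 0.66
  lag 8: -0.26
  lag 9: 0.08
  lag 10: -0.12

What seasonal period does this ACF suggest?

7

The largest autocorrelation is r_7 = 0.66; the remaining lags stay at or below 0.09.
The dominant spike at lag 7 indicates a seasonal period of 7.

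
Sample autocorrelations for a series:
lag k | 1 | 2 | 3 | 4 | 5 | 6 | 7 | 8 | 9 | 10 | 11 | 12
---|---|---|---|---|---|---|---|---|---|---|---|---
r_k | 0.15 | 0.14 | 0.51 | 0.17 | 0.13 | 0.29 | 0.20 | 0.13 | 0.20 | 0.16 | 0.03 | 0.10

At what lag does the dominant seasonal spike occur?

The largest autocorrelation is r_3 = 0.51, with a weaker echo at lag 6 (0.29); the remaining lags stay at or below 0.20.
The dominant spike at lag 3 indicates a seasonal period of 3.

3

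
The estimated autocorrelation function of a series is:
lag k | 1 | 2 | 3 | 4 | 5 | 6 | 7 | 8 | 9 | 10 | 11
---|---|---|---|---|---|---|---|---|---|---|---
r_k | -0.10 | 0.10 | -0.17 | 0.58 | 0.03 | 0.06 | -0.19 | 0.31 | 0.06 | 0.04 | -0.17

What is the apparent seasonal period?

The largest autocorrelation is r_4 = 0.58, with a weaker echo at lag 8 (0.31); the remaining lags stay at or below 0.10.
The dominant spike at lag 4 indicates a seasonal period of 4.

4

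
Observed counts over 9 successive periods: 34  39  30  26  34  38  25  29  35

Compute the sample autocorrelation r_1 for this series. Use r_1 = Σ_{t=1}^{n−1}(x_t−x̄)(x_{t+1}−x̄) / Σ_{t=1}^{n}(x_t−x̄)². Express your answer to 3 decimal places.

-0.087

Mean x̄ = (34 + 39 + 30 + 26 + 34 + 38 + 25 + 29 + 35)/9 = 32.2222
Numerator Σ_{t=1}^{8}(x_t−x̄)(x_{t+1}−x̄) = -17.3827
Denominator Σ(x_t−x̄)² = 199.5556
r_1 = -17.3827 / 199.5556 = -0.087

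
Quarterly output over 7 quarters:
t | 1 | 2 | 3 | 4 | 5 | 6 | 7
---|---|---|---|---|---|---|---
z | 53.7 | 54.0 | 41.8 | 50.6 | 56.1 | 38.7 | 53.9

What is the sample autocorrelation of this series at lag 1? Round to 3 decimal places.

Mean z̄ = (53.7 + 54.0 + 41.8 + 50.6 + 56.1 + 38.7 + 53.9)/7 = 49.8286
Deviations from mean: 3.8714, 4.1714, -8.0286, 0.7714, 6.2714, -11.1286, 4.0714
Σ(z_t−z̄)(z_{t+1}−z̄) = (16.1494) + (-33.4906) + (-6.1935) + (4.8380) + (-69.7920) + (-45.3092) = -133.7980
Denominator Σ(z_t−z̄)² = 277.1943
r_1 = -133.7980 / 277.1943 = -0.483

-0.483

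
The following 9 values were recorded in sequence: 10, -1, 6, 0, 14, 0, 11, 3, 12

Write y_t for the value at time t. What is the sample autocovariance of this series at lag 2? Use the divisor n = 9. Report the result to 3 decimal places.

Mean ȳ = (10 − 1 + 6 + 0 + 14 + 0 + 11 + 3 + 12)/9 = 6.1111
Σ_{t=1}^{7}(y_t−ȳ)(y_{t+2}−ȳ) = 165.8642
γ_2 = 165.8642 / 9 = 18.429

18.429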